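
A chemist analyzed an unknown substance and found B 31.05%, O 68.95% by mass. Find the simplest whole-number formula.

Assume 100 g: 31.05 g B, 68.95 g O.
n(B) = 31.05/10.81 = 2.872, n(O) = 68.95/16.00 = 4.309
Ratios (÷ 2.872): B 1.000, O 1.500
×2: B 2.00, O 3.00 → B2O3

B2O3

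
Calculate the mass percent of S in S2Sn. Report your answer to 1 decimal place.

Molar mass = 2(32.07) + 1(118.71) = 182.850 g/mol
Mass of S per mole = 2 × 32.07 = 64.140 g
% S = 64.140 / 182.850 × 100 = 35.1%

35.1%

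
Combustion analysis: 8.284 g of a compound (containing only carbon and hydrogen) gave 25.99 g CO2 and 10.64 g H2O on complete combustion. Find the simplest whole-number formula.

CH2

mol C = 25.99 / 44.01 = 0.5905; mass C = 0.5905 × 12.01 = 7.092 g
mol H = 2 × (10.64 / 18.02) = 1.181; mass H = 1.181 × 1.008 = 1.190 g
Ratios (÷ 0.5905): C 1.000, H 2.000
≈ 1:2 → CH2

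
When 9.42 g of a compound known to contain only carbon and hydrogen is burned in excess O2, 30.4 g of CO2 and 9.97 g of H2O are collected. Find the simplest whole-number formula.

C5H8

mol C = 30.4 / 44.01 = 0.6908; mass C = 0.6908 × 12.01 = 8.296 g
mol H = 2 × (9.97 / 18.02) = 1.107; mass H = 1.107 × 1.008 = 1.115 g
Divide by the smallest (0.6908 mol C): C 1.000, H 1.602
×5: C 5.00, H 8.01 → C5H8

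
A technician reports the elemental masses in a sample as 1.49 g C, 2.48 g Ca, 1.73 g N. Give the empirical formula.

Moles — C: 1.49 / 12.01 = 0.1241 mol; Ca: 2.48 / 40.08 = 0.06188 mol; N: 1.73 / 14.01 = 0.1235 mol
Smallest is Ca at 0.06188 mol; normalising gives C 2.005, Ca 1.000, N 1.996
≈ 2:1:2 → C2CaN2

C2CaN2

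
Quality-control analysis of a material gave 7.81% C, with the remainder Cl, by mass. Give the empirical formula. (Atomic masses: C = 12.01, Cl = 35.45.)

Assume 100 g: 7.81 g C, 92.19 g Cl.
C: 7.81 g ÷ 12.01 g/mol = 0.6503 mol
Cl: 92.19 g ÷ 35.45 g/mol = 2.601 mol
Ratios (÷ 0.6503): C 1.000, Cl 3.999
≈ 1:4 → CCl4

CCl4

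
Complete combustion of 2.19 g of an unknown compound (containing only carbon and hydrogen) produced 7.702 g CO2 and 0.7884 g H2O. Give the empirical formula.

mol C = 7.702 / 44.01 = 0.1750; mass C = 0.1750 × 12.01 = 2.102 g
mol H = 2 × (0.7884 / 18.02) = 0.08750; mass H = 0.08750 × 1.008 = 0.08820 g
Smallest is H at 0.0875 mol; normalising gives C 2.000, H 1.000
≈ 2:1 → C2H

C2H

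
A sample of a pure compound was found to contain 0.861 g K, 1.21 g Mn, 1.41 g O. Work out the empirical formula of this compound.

K: 0.861 g ÷ 39.10 g/mol = 0.02202 mol
Mn: 1.21 g ÷ 54.94 g/mol = 0.02202 mol
O: 1.41 g ÷ 16.00 g/mol = 0.08812 mol
Ratios (÷ 0.02202): K 1.000, Mn 1.000, O 4.002
→ KMnO4

KMnO4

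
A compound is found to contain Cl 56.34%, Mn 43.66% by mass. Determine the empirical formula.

Assume 100 g: 56.34 g Cl, 43.66 g Mn.
Moles — Cl: 56.34 / 35.45 = 1.589 mol; Mn: 43.66 / 54.94 = 0.7947 mol
Smallest is Mn at 0.7947 mol; normalising gives Cl 2.000, Mn 1.000
≈ 2:1 → Cl2Mn

Cl2Mn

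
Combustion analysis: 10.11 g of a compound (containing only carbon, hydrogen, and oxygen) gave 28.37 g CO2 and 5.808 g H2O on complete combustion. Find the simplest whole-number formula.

C6H6O

mol C = 28.37 / 44.01 = 0.6446; mass C = 0.6446 × 12.01 = 7.742 g
mol H = 2 × (5.808 / 18.02) = 0.6446; mass H = 0.6446 × 1.008 = 0.6498 g
mass O = 10.11 − (8.392) = 1.718 g → mol O = 0.1074
Smallest is O at 0.1074 mol; normalising gives C 6.003, H 6.002, O 1.000
→ C6H6O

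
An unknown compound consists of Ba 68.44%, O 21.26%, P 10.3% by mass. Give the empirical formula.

Assume 100 g: 68.44 g Ba, 21.26 g O, 10.3 g P.
Ba: 68.44 g ÷ 137.33 g/mol = 0.4984 mol
O: 21.26 g ÷ 16.00 g/mol = 1.329 mol
P: 10.3 g ÷ 30.97 g/mol = 0.3326 mol
Ratios (÷ 0.3326): Ba 1.498, O 3.995, P 1.000
Scaling by 2: Ba 3.00, O 7.99, P 2.00 → Ba3O8P2

Ba3O8P2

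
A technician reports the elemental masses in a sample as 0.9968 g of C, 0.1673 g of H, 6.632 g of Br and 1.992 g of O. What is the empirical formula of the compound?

C2H4Br2O3

Moles — C: 0.9968 / 12.01 = 0.083 mol; H: 0.1673 / 1.008 = 0.166 mol; Br: 6.632 / 79.90 = 0.083 mol; O: 1.992 / 16.00 = 0.1245 mol
Ratios (÷ 0.083): C 1.000, H 2.000, Br 1.000, O 1.500
Scaling by 2: C 2.00, H 4.00, Br 2.00, O 3.00 → C2H4Br2O3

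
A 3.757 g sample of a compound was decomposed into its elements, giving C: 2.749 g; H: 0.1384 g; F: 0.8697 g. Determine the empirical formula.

Moles — C: 2.749 / 12.01 = 0.2289 mol; H: 0.1384 / 1.008 = 0.1373 mol; F: 0.8697 / 19.00 = 0.04577 mol
Smallest is F at 0.04577 mol; normalising gives C 5.001, H 3.000, F 1.000
→ C5H3F

C5H3F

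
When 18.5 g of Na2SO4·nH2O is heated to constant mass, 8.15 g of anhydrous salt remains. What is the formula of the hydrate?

Mass of water lost = 18.5 − 8.15 = 10.35 g → 10.35 / 18.02 = 0.5744 mol H2O
Molar mass of Na2SO4 = 142.05 g/mol → mol Na2SO4 = 8.15 / 142.05 = 0.05737
n = 0.5744 / 0.05737 = 10.01 ≈ 10 → Na2SO4·10H2O

Na2SO4·10H2O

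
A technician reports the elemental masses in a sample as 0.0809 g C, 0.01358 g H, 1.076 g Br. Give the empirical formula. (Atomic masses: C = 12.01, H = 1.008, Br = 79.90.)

CH2Br2

Moles — C: 0.0809 / 12.01 = 0.006736 mol; H: 0.01358 / 1.008 = 0.01347 mol; Br: 1.076 / 79.90 = 0.01347 mol
Smallest is C at 0.006736 mol; normalising gives C 1.000, H 2.000, Br 1.999
Ratio ≈ 1:2:2, so the empirical formula is CH2Br2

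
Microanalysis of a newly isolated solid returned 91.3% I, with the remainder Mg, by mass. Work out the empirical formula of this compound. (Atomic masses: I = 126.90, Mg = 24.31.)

Assume 100 g: 91.3 g I, 8.7 g Mg.
Moles — I: 91.3 / 126.90 = 0.7195 mol; Mg: 8.7 / 24.31 = 0.3579 mol
Ratios (÷ 0.3579): I 2.010, Mg 1.000
Ratio ≈ 2:1, so the empirical formula is I2Mg

I2Mg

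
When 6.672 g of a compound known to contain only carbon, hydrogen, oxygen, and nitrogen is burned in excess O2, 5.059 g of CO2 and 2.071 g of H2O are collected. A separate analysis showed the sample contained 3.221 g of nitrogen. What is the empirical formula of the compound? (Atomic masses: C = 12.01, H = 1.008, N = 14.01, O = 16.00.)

mol C = 5.059 / 44.01 = 0.1150; mass C = 0.1150 × 12.01 = 1.381 g
mol H = 2 × (2.071 / 18.02) = 0.2299; mass H = 0.2299 × 1.008 = 0.2317 g
mol N = 3.221 / 14.01 = 0.2299
mass O = 6.672 − (4.833) = 1.839 g → mol O = 0.1149
Divide by the smallest (0.1149 mol O): C 1.000, H 2.000, N 2.001, O 1.000
≈ 1:2:2:1 → CH2N2O

CH2N2O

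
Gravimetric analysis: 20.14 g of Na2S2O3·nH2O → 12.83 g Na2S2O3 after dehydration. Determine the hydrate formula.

Na2S2O3·5H2O

Mass of water lost = 20.14 − 12.83 = 7.31 g → 7.31 / 18.02 = 0.4057 mol H2O
Molar mass of Na2S2O3 = 158.12 g/mol → mol Na2S2O3 = 12.83 / 158.12 = 0.08114
n = 0.4057 / 0.08114 = 5.00 ≈ 5 → Na2S2O3·5H2O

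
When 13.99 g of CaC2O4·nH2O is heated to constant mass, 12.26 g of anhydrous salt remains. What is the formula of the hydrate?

CaC2O4·H2O

Mass of water lost = 13.99 − 12.26 = 1.73 g → 1.73 / 18.02 = 0.096 mol H2O
Molar mass of CaC2O4 = 128.10 g/mol → mol CaC2O4 = 12.26 / 128.10 = 0.09571
n = 0.096 / 0.09571 = 1.00 ≈ 1 → CaC2O4·H2O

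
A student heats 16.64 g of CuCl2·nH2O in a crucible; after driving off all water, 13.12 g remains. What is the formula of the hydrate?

Mass of water lost = 16.64 − 13.12 = 3.52 g → 3.52 / 18.02 = 0.1953 mol H2O
Molar mass of CuCl2 = 134.45 g/mol → mol CuCl2 = 13.12 / 134.45 = 0.09758
n = 0.1953 / 0.09758 = 2.00 ≈ 2 → CuCl2·2H2O

CuCl2·2H2O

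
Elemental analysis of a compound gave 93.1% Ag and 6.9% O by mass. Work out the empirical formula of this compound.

Assume 100 g: 93.1 g Ag, 6.9 g O.
Moles — Ag: 93.1 / 107.87 = 0.8631 mol; O: 6.9 / 16.00 = 0.4313 mol
Smallest is O at 0.4313 mol; normalising gives Ag 2.001, O 1.000
→ Ag2O

Ag2O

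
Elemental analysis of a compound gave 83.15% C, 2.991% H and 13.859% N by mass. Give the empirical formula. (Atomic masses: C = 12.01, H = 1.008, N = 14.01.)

C7H3N

Assume 100 g: 83.15 g C, 2.991 g H, 13.859 g N.
n(C) = 83.15/12.01 = 6.923, n(H) = 2.991/1.008 = 2.967, n(N) = 13.859/14.01 = 0.9892
Ratios (÷ 0.9892): C 6.999, H 3.000, N 1.000
Ratio ≈ 7:3:1, so the empirical formula is C7H3N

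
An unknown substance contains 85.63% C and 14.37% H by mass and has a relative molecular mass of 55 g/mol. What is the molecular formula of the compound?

C4H8

Assume 100 g: 85.63 g C, 14.37 g H.
n(C) = 85.63/12.01 = 7.13, n(H) = 14.37/1.008 = 14.26
Divide by the smallest (7.13 mol C): C 1.000, H 1.999
≈ 1:2 → CH2
Empirical-formula mass = 14.03 g/mol
n = 55 / 14.03 = 3.92 ≈ 4
Molecular formula = (CH2)×4 = C4H8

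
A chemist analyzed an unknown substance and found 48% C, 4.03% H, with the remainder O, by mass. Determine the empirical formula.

Assume 100 g: 48 g C, 4.03 g H, 47.97 g O.
n(C) = 48/12.01 = 3.997, n(H) = 4.03/1.008 = 3.998, n(O) = 47.97/16.00 = 2.998
Divide by the smallest (2.998 mol O): C 1.333, H 1.334, O 1.000
Multiply by 3: C 4.00, H 4.00, O 3.00 → C4H4O3

C4H4O3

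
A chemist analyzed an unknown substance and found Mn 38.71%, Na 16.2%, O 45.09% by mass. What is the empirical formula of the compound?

MnNaO4

Assume 100 g: 38.71 g Mn, 16.2 g Na, 45.09 g O.
Moles — Mn: 38.71 / 54.94 = 0.7046 mol; Na: 16.2 / 22.99 = 0.7047 mol; O: 45.09 / 16.00 = 2.818 mol
Smallest is Mn at 0.7046 mol; normalising gives Mn 1.000, Na 1.000, O 4.000
Ratio ≈ 1:1:4, so the empirical formula is MnNaO4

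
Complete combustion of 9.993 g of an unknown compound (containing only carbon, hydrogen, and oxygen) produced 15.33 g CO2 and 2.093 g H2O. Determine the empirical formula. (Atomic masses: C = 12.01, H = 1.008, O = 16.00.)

mol C = 15.33 / 44.01 = 0.3483; mass C = 0.3483 × 12.01 = 4.183 g
mol H = 2 × (2.093 / 18.02) = 0.2323; mass H = 0.2323 × 1.008 = 0.2342 g
mass O = 9.993 − (4.418) = 5.575 g → mol O = 0.3485
Ratios (÷ 0.2323): C 1.499, H 1.000, O 1.500
Scaling by 2: C 3.00, H 2.00, O 3.00 → C3H2O3

C3H2O3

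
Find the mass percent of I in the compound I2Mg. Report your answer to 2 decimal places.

Molar mass = 2(126.90) + 1(24.31) = 278.110 g/mol
Mass of I per mole = 2 × 126.90 = 253.800 g
% I = 253.800 / 278.110 × 100 = 91.26%

91.26%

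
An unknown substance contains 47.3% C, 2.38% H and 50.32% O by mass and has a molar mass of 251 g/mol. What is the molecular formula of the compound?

C10H6O8

Assume 100 g: 47.3 g C, 2.38 g H, 50.32 g O.
Moles — C: 47.3 / 12.01 = 3.938 mol; H: 2.38 / 1.008 = 2.361 mol; O: 50.32 / 16.00 = 3.145 mol
Ratios (÷ 2.361): C 1.668, H 1.000, O 1.332
Scaling by 3: C 5.00, H 3.00, O 4.00 → C5H3O4
Empirical-formula mass = 127.07 g/mol
n = 251 / 127.07 = 1.98 ≈ 2
Molecular formula = (C5H3O4)×2 = C10H6O8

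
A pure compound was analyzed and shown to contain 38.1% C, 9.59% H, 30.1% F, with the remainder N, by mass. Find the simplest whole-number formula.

C2H6FN

Assume 100 g: 38.1 g C, 9.59 g H, 30.1 g F, 22.21 g N.
C: 38.1 g ÷ 12.01 g/mol = 3.172 mol
H: 9.59 g ÷ 1.008 g/mol = 9.514 mol
F: 30.1 g ÷ 19.00 g/mol = 1.584 mol
N: 22.21 g ÷ 14.01 g/mol = 1.585 mol
Smallest is F at 1.584 mol; normalising gives C 2.002, H 6.005, F 1.000, N 1.001
Ratio ≈ 2:6:1:1, so the empirical formula is C2H6FN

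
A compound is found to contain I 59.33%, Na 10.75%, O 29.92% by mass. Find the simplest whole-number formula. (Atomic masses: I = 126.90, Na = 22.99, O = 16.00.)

INaO4

Assume 100 g: 59.33 g I, 10.75 g Na, 29.92 g O.
I: 59.33 g ÷ 126.90 g/mol = 0.4675 mol
Na: 10.75 g ÷ 22.99 g/mol = 0.4676 mol
O: 29.92 g ÷ 16.00 g/mol = 1.87 mol
Ratios (÷ 0.4675): I 1.000, Na 1.000, O 4.000
→ INaO4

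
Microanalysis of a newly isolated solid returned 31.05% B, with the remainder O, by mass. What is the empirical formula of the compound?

B2O3

Assume 100 g: 31.05 g B, 68.95 g O.
B: 31.05 g ÷ 10.81 g/mol = 2.872 mol
O: 68.95 g ÷ 16.00 g/mol = 4.309 mol
Smallest is B at 2.872 mol; normalising gives B 1.000, O 1.500
Multiply by 2: B 2.00, O 3.00 → B2O3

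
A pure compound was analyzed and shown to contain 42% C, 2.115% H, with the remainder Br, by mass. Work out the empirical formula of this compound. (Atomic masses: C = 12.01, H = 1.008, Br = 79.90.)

Assume 100 g: 42 g C, 2.115 g H, 55.885 g Br.
n(C) = 42/12.01 = 3.497, n(H) = 2.115/1.008 = 2.098, n(Br) = 55.885/79.90 = 0.6994
Ratios (÷ 0.6994): C 5.000, H 3.000, Br 1.000
Ratio ≈ 5:3:1, so the empirical formula is C5H3Br

C5H3Br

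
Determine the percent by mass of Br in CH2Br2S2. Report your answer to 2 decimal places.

67.15%

Molar mass = 1(12.01) + 2(1.008) + 2(79.90) + 2(32.07) = 237.966 g/mol
Mass of Br per mole = 2 × 79.90 = 159.800 g
% Br = 159.800 / 237.966 × 100 = 67.15%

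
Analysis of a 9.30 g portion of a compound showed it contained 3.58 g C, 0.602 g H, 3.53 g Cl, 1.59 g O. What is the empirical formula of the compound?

C: 3.58 g ÷ 12.01 g/mol = 0.2981 mol
H: 0.602 g ÷ 1.008 g/mol = 0.5972 mol
Cl: 3.53 g ÷ 35.45 g/mol = 0.09958 mol
O: 1.59 g ÷ 16.00 g/mol = 0.09938 mol
Smallest is O at 0.09938 mol; normalising gives C 3.000, H 6.010, Cl 1.002, O 1.000
→ C3H6ClO

C3H6ClO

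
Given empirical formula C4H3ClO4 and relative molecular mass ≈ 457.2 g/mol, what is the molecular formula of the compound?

Empirical-formula mass = 150.51 g/mol
n = 457.2 / 150.51 = 3.04 ≈ 3
Molecular formula = (C4H3ClO4)3 = C12H9Cl3O12

C12H9Cl3O12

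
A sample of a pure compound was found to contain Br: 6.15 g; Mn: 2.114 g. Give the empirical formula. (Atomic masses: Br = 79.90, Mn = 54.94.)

Moles — Br: 6.15 / 79.90 = 0.07697 mol; Mn: 2.114 / 54.94 = 0.03848 mol
Ratios (÷ 0.03848): Br 2.000, Mn 1.000
Ratio ≈ 2:1, so the empirical formula is Br2Mn

Br2Mn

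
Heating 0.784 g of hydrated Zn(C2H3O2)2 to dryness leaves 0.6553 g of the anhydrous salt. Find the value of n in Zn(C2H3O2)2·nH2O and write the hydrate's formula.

Zn(C2H3O2)2·2H2O

Mass of water lost = 0.784 − 0.6553 = 0.1287 g → 0.1287 / 18.02 = 0.007142 mol H2O
Molar mass of Zn(C2H3O2)2 = 183.47 g/mol → mol Zn(C2H3O2)2 = 0.6553 / 183.47 = 0.003572
n = 0.007142 / 0.003572 = 2.00 ≈ 2 → Zn(C2H3O2)2·2H2O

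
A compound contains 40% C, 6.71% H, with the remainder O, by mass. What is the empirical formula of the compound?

CH2O

Assume 100 g: 40 g C, 6.71 g H, 53.29 g O.
Moles — C: 40 / 12.01 = 3.331 mol; H: 6.71 / 1.008 = 6.657 mol; O: 53.29 / 16.00 = 3.331 mol
Divide by the smallest (3.331 mol C): C 1.000, H 1.999, O 1.000
Ratio ≈ 1:2:1, so the empirical formula is CH2O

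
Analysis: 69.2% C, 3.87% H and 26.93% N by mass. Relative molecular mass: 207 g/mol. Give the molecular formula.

C12H8N4

Assume 100 g: 69.2 g C, 3.87 g H, 26.93 g N.
Moles — C: 69.2 / 12.01 = 5.762 mol; H: 3.87 / 1.008 = 3.839 mol; N: 26.93 / 14.01 = 1.922 mol
Smallest is N at 1.922 mol; normalising gives C 2.998, H 1.997, N 1.000
→ C3H2N
Empirical-formula mass = 52.06 g/mol
n = 207 / 52.06 = 3.98 ≈ 4
Molecular formula = (C3H2N)×4 = C12H8N4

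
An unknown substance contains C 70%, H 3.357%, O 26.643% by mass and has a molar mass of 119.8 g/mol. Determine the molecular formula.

Assume 100 g: 70 g C, 3.357 g H, 26.643 g O.
Moles — C: 70 / 12.01 = 5.828 mol; H: 3.357 / 1.008 = 3.33 mol; O: 26.643 / 16.00 = 1.665 mol
Divide by the smallest (1.665 mol O): C 3.500, H 2.000, O 1.000
Multiply by 2: C 7.00, H 4.00, O 2.00 → C7H4O2
Empirical-formula mass = 120.10 g/mol
n = 119.8 / 120.10 = 1.00 ≈ 1
Molecular formula = empirical formula = C7H4O2

C7H4O2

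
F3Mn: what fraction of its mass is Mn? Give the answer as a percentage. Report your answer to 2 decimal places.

Molar mass = 3(19.00) + 1(54.94) = 111.940 g/mol
Mass of Mn per mole = 1 × 54.94 = 54.940 g
% Mn = 54.940 / 111.940 × 100 = 49.08%

49.08%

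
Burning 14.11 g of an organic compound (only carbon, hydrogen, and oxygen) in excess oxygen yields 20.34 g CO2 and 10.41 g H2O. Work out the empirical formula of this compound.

mol C = 20.34 / 44.01 = 0.4622; mass C = 0.4622 × 12.01 = 5.551 g
mol H = 2 × (10.41 / 18.02) = 1.155; mass H = 1.155 × 1.008 = 1.165 g
mass O = 14.11 − (6.715) = 7.395 g → mol O = 0.4622
Ratios (÷ 0.4622): C 1.000, H 2.500, O 1.000
Multiply by 2: C 2.00, H 5.00, O 2.00 → C2H5O2

C2H5O2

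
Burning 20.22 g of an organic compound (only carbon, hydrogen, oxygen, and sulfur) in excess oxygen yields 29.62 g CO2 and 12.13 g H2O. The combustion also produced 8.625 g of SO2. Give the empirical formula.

C5H10O3S

mol C = 29.62 / 44.01 = 0.6730; mass C = 0.6730 × 12.01 = 8.083 g
mol H = 2 × (12.13 / 18.02) = 1.346; mass H = 1.346 × 1.008 = 1.357 g
mol S = 8.625 / 64.07 = 0.1346; mass S = 4.317 g
mass O = 20.22 − (13.76) = 6.463 g → mol O = 0.4039
Ratios (÷ 0.1346): C 5.000, H 10.001, O 3.000, S 1.000
→ C5H10O3S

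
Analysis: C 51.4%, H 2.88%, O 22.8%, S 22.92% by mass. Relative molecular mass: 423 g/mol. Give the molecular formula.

C18H12O6S3

Assume 100 g: 51.4 g C, 2.88 g H, 22.8 g O, 22.92 g S.
C: 51.4 g ÷ 12.01 g/mol = 4.28 mol
H: 2.88 g ÷ 1.008 g/mol = 2.857 mol
O: 22.8 g ÷ 16.00 g/mol = 1.425 mol
S: 22.92 g ÷ 32.07 g/mol = 0.7147 mol
Ratios (÷ 0.7147): C 5.988, H 3.998, O 1.994, S 1.000
Ratio ≈ 6:4:2:1, so the empirical formula is C6H4O2S
Empirical-formula mass = 140.16 g/mol
n = 423 / 140.16 = 3.02 ≈ 3
Molecular formula = (C6H4O2S)×3 = C18H12O6S3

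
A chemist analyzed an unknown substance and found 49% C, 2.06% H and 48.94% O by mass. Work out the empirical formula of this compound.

C4H2O3

Assume 100 g: 49 g C, 2.06 g H, 48.94 g O.
Moles — C: 49 / 12.01 = 4.08 mol; H: 2.06 / 1.008 = 2.044 mol; O: 48.94 / 16.00 = 3.059 mol
Ratios (÷ 2.044): C 1.996, H 1.000, O 1.497
Multiply by 2: C 3.99, H 2.00, O 2.99 → C4H2O3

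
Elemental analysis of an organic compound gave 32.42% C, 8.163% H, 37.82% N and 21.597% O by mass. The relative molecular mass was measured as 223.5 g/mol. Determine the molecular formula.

C6H18N6O3

Assume 100 g: 32.42 g C, 8.163 g H, 37.82 g N, 21.597 g O.
C: 32.42 g ÷ 12.01 g/mol = 2.699 mol
H: 8.163 g ÷ 1.008 g/mol = 8.098 mol
N: 37.82 g ÷ 14.01 g/mol = 2.7 mol
O: 21.597 g ÷ 16.00 g/mol = 1.35 mol
Divide by the smallest (1.35 mol O): C 2.000, H 6.000, N 2.000, O 1.000
→ C2H6N2O
Empirical-formula mass = 74.09 g/mol
n = 223.5 / 74.09 = 3.02 ≈ 3
Molecular formula = (C2H6N2O)×3 = C6H18N6O3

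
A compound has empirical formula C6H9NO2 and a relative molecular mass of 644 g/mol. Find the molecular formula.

Empirical-formula mass = 127.14 g/mol
n = 644 / 127.14 = 5.07 ≈ 5
Molecular formula = (C6H9NO2)5 = C30H45N5O10

C30H45N5O10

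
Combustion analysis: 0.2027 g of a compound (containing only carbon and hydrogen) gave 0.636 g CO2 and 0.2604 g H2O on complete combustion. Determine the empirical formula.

mol C = 0.636 / 44.01 = 0.01445; mass C = 0.01445 × 12.01 = 0.1736 g
mol H = 2 × (0.2604 / 18.02) = 0.02890; mass H = 0.02890 × 1.008 = 0.02913 g
Smallest is C at 0.01445 mol; normalising gives C 1.000, H 2.000
Ratio ≈ 1:2, so the empirical formula is CH2

CH2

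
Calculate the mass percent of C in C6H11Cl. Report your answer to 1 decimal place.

60.8%

Molar mass = 6(12.01) + 11(1.008) + 1(35.45) = 118.598 g/mol
Mass of C per mole = 6 × 12.01 = 72.060 g
% C = 72.060 / 118.598 × 100 = 60.8%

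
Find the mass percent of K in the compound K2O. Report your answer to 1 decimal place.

Molar mass = 2(39.10) + 1(16.00) = 94.200 g/mol
Mass of K per mole = 2 × 39.10 = 78.200 g
% K = 78.200 / 94.200 × 100 = 83.0%

83.0%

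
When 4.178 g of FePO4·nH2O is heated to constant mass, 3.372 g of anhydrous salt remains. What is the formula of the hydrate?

Mass of water lost = 4.178 − 3.372 = 0.806 g → 0.806 / 18.02 = 0.04473 mol H2O
Molar mass of FePO4 = 150.82 g/mol → mol FePO4 = 3.372 / 150.82 = 0.02236
n = 0.04473 / 0.02236 = 2.00 ≈ 2 → FePO4·2H2O

FePO4·2H2O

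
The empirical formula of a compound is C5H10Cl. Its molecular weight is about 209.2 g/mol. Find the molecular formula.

C10H20Cl2

Empirical-formula mass = 105.58 g/mol
n = 209.2 / 105.58 = 1.98 ≈ 2
Molecular formula = (C5H10Cl)2 = C10H20Cl2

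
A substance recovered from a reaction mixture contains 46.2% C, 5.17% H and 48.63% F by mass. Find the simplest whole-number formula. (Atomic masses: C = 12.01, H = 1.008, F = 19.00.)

Assume 100 g: 46.2 g C, 5.17 g H, 48.63 g F.
Moles — C: 46.2 / 12.01 = 3.847 mol; H: 5.17 / 1.008 = 5.129 mol; F: 48.63 / 19.00 = 2.559 mol
Smallest is F at 2.559 mol; normalising gives C 1.503, H 2.004, F 1.000
×2: C 3.01, H 4.01, F 2.00 → C3H4F2

C3H4F2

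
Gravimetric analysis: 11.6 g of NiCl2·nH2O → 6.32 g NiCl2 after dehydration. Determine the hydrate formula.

Mass of water lost = 11.6 − 6.32 = 5.28 g → 5.28 / 18.02 = 0.293 mol H2O
Molar mass of NiCl2 = 129.59 g/mol → mol NiCl2 = 6.32 / 129.59 = 0.04877
n = 0.293 / 0.04877 = 6.01 ≈ 6 → NiCl2·6H2O

NiCl2·6H2O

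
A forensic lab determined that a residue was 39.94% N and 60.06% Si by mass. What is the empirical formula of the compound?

N4Si3

Assume 100 g: 39.94 g N, 60.06 g Si.
n(N) = 39.94/14.01 = 2.851, n(Si) = 60.06/28.09 = 2.138
Divide by the smallest (2.138 mol Si): N 1.333, Si 1.000
Multiply by 3: N 4.00, Si 3.00 → N4Si3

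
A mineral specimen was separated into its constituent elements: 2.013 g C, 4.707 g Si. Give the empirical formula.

CSi

Moles — C: 2.013 / 12.01 = 0.1676 mol; Si: 4.707 / 28.09 = 0.1676 mol
Divide by the smallest (0.1676 mol Si): C 1.000, Si 1.000
≈ 1:1 → CSi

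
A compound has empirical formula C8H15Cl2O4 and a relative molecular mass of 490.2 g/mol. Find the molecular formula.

C16H30Cl4O8

Empirical-formula mass = 246.10 g/mol
n = 490.2 / 246.10 = 1.99 ≈ 2
Molecular formula = (C8H15Cl2O4)2 = C16H30Cl4O8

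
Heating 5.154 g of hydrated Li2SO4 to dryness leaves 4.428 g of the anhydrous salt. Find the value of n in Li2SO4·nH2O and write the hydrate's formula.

Mass of water lost = 5.154 − 4.428 = 0.726 g → 0.726 / 18.02 = 0.04029 mol H2O
Molar mass of Li2SO4 = 109.95 g/mol → mol Li2SO4 = 4.428 / 109.95 = 0.04027
n = 0.04029 / 0.04027 = 1.00 ≈ 1 → Li2SO4·H2O

Li2SO4·H2O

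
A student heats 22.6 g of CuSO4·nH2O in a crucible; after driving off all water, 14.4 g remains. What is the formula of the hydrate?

CuSO4·5H2O

Mass of water lost = 22.6 − 14.4 = 8.2 g → 8.2 / 18.02 = 0.455 mol H2O
Molar mass of CuSO4 = 159.62 g/mol → mol CuSO4 = 14.4 / 159.62 = 0.09021
n = 0.455 / 0.09021 = 5.04 ≈ 5 → CuSO4·5H2O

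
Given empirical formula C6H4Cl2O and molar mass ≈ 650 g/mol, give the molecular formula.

C24H16Cl8O4

Empirical-formula mass = 162.99 g/mol
n = 650 / 162.99 = 3.99 ≈ 4
Molecular formula = (C6H4Cl2O)4 = C24H16Cl8O4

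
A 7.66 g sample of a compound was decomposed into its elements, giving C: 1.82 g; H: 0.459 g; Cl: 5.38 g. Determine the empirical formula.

CH3Cl

C: 1.82 g ÷ 12.01 g/mol = 0.1515 mol
H: 0.459 g ÷ 1.008 g/mol = 0.4554 mol
Cl: 5.38 g ÷ 35.45 g/mol = 0.1518 mol
Divide by the smallest (0.1515 mol C): C 1.000, H 3.005, Cl 1.001
→ CH3Cl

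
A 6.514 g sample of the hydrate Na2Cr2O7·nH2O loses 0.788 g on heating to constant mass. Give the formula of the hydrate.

Mass of anhydrous Na2Cr2O7 = 6.514 − 0.788 = 5.726 g
mol H2O = 0.788 / 18.02 = 0.04373
Molar mass of Na2Cr2O7 = 261.98 g/mol → mol Na2Cr2O7 = 5.726 / 261.98 = 0.02186
n = 0.04373 / 0.02186 = 2.00 ≈ 2 → Na2Cr2O7·2H2O

Na2Cr2O7·2H2O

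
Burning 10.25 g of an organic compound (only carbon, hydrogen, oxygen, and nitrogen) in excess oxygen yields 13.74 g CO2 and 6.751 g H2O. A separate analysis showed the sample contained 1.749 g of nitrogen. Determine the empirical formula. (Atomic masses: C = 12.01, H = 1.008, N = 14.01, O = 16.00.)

mol C = 13.74 / 44.01 = 0.3122; mass C = 0.3122 × 12.01 = 3.750 g
mol H = 2 × (6.751 / 18.02) = 0.7493; mass H = 0.7493 × 1.008 = 0.7553 g
mol N = 1.749 / 14.01 = 0.1248
mass O = 10.25 − (6.254) = 3.996 g → mol O = 0.2498
Ratios (÷ 0.1248): C 2.501, H 6.002, N 1.000, O 2.001
×2: C 5.00, H 12.00, N 2.00, O 4.00 → C5H12N2O4

C5H12N2O4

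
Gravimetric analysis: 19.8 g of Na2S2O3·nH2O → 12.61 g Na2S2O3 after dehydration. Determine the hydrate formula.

Na2S2O3·5H2O

Mass of water lost = 19.8 − 12.61 = 7.19 g → 7.19 / 18.02 = 0.399 mol H2O
Molar mass of Na2S2O3 = 158.12 g/mol → mol Na2S2O3 = 12.61 / 158.12 = 0.07975
n = 0.399 / 0.07975 = 5.00 ≈ 5 → Na2S2O3·5H2O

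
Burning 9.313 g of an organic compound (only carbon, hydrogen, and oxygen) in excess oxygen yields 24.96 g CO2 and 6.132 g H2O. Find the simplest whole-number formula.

mol C = 24.96 / 44.01 = 0.5671; mass C = 0.5671 × 12.01 = 6.811 g
mol H = 2 × (6.132 / 18.02) = 0.6806; mass H = 0.6806 × 1.008 = 0.6860 g
mass O = 9.313 − (7.497) = 1.816 g → mol O = 0.1135
Divide by the smallest (0.1135 mol O): C 4.998, H 5.998, O 1.000
≈ 5:6:1 → C5H6O

C5H6O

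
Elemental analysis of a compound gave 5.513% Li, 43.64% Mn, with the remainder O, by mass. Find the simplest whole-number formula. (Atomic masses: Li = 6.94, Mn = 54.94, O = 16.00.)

LiMnO4

Assume 100 g: 5.513 g Li, 43.64 g Mn, 50.847 g O.
Moles — Li: 5.513 / 6.94 = 0.7944 mol; Mn: 43.64 / 54.94 = 0.7943 mol; O: 50.847 / 16.00 = 3.178 mol
Smallest is Mn at 0.7943 mol; normalising gives Li 1.000, Mn 1.000, O 4.001
≈ 1:1:4 → LiMnO4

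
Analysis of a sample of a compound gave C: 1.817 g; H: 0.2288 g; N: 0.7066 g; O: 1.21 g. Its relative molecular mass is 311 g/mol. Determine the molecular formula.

n(C) = 1.817/12.01 = 0.1513, n(H) = 0.2288/1.008 = 0.227, n(N) = 0.7066/14.01 = 0.05044, n(O) = 1.21/16.00 = 0.07562
Ratios (÷ 0.05044): C 3.000, H 4.500, N 1.000, O 1.499
×2: C 6.00, H 9.00, N 2.00, O 3.00 → C6H9N2O3
Empirical-formula mass = 157.15 g/mol
n = 311 / 157.15 = 1.98 ≈ 2
Molecular formula = (C6H9N2O3)×2 = C12H18N4O6

C12H18N4O6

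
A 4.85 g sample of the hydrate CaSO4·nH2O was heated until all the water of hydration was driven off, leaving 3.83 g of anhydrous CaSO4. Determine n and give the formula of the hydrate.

CaSO4·2H2O

Mass of water lost = 4.85 − 3.83 = 1.02 g → 1.02 / 18.02 = 0.0566 mol H2O
Molar mass of CaSO4 = 136.15 g/mol → mol CaSO4 = 3.83 / 136.15 = 0.02813
n = 0.0566 / 0.02813 = 2.01 ≈ 2 → CaSO4·2H2O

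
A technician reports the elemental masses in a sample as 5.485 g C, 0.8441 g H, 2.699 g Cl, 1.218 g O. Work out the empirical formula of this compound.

C: 5.485 g ÷ 12.01 g/mol = 0.4567 mol
H: 0.8441 g ÷ 1.008 g/mol = 0.8374 mol
Cl: 2.699 g ÷ 35.45 g/mol = 0.07614 mol
O: 1.218 g ÷ 16.00 g/mol = 0.07612 mol
Smallest is O at 0.07612 mol; normalising gives C 5.999, H 11.000, Cl 1.000, O 1.000
Ratio ≈ 6:11:1:1, so the empirical formula is C6H11ClO

C6H11ClO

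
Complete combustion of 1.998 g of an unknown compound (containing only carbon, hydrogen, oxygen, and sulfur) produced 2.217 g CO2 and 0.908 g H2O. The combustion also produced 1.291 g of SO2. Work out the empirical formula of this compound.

C5H10O4S2

mol C = 2.217 / 44.01 = 0.05037; mass C = 0.05037 × 12.01 = 0.6050 g
mol H = 2 × (0.908 / 18.02) = 0.1008; mass H = 0.1008 × 1.008 = 0.1016 g
mol S = 1.291 / 64.07 = 0.02015; mass S = 0.6462 g
mass O = 1.998 − (1.353) = 0.6452 g → mol O = 0.04033
Divide by the smallest (0.02015 mol S): C 2.500, H 5.001, O 2.001, S 1.000
Scaling by 2: C 5.00, H 10.00, O 4.00, S 2.00 → C5H10O4S2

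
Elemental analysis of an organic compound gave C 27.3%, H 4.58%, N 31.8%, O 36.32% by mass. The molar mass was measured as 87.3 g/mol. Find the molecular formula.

Assume 100 g: 27.3 g C, 4.58 g H, 31.8 g N, 36.32 g O.
n(C) = 27.3/12.01 = 2.273, n(H) = 4.58/1.008 = 4.544, n(N) = 31.8/14.01 = 2.27, n(O) = 36.32/16.00 = 2.27
Divide by the smallest (2.27 mol N): C 1.001, H 2.002, N 1.000, O 1.000
→ CH2NO
Empirical-formula mass = 44.04 g/mol
n = 87.3 / 44.04 = 1.98 ≈ 2
Molecular formula = (CH2NO)×2 = C2H4N2O2

C2H4N2O2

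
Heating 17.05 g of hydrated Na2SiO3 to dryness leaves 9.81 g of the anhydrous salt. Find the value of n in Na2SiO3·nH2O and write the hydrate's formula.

Na2SiO3·5H2O

Mass of water lost = 17.05 − 9.81 = 7.24 g → 7.24 / 18.02 = 0.4018 mol H2O
Molar mass of Na2SiO3 = 122.07 g/mol → mol Na2SiO3 = 9.81 / 122.07 = 0.08036
n = 0.4018 / 0.08036 = 5.00 ≈ 5 → Na2SiO3·5H2O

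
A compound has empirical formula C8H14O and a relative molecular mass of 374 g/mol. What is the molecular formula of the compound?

Empirical-formula mass = 126.19 g/mol
n = 374 / 126.19 = 2.96 ≈ 3
Molecular formula = (C8H14O)3 = C24H42O3

C24H42O3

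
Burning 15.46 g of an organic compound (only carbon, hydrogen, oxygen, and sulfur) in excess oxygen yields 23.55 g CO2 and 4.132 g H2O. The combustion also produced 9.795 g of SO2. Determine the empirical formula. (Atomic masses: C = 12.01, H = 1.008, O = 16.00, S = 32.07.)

mol C = 23.55 / 44.01 = 0.5351; mass C = 0.5351 × 12.01 = 6.427 g
mol H = 2 × (4.132 / 18.02) = 0.4586; mass H = 0.4586 × 1.008 = 0.4623 g
mol S = 9.795 / 64.07 = 0.1529; mass S = 4.903 g
mass O = 15.46 − (11.79) = 3.668 g → mol O = 0.2293
Ratios (÷ 0.1529): C 3.500, H 3.000, O 1.500, S 1.000
Multiply by 2: C 7.00, H 6.00, O 3.00, S 2.00 → C7H6O3S2

C7H6O3S2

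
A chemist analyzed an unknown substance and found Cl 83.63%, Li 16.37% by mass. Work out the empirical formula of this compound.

ClLi

Assume 100 g: 83.63 g Cl, 16.37 g Li.
n(Cl) = 83.63/35.45 = 2.359, n(Li) = 16.37/6.94 = 2.359
Ratios (÷ 2.359): Cl 1.000, Li 1.000
≈ 1:1 → ClLi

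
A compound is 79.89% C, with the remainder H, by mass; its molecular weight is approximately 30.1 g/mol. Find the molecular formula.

C2H6

Assume 100 g: 79.89 g C, 20.11 g H.
n(C) = 79.89/12.01 = 6.652, n(H) = 20.11/1.008 = 19.95
Ratios (÷ 6.652): C 1.000, H 2.999
≈ 1:3 → CH3
Empirical-formula mass = 15.03 g/mol
n = 30.1 / 15.03 = 2.00 ≈ 2
Molecular formula = (CH3)×2 = C2H6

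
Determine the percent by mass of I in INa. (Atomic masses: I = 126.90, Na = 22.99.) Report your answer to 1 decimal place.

Molar mass = 1(126.90) + 1(22.99) = 149.890 g/mol
Mass of I per mole = 1 × 126.90 = 126.900 g
% I = 126.900 / 149.890 × 100 = 84.7%

84.7%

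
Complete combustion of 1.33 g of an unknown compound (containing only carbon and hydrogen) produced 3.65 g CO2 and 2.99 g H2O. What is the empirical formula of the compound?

CH4

mol C = 3.65 / 44.01 = 0.08294; mass C = 0.08294 × 12.01 = 0.9961 g
mol H = 2 × (2.99 / 18.02) = 0.3319; mass H = 0.3319 × 1.008 = 0.3345 g
Ratios (÷ 0.08294): C 1.000, H 4.001
≈ 1:4 → CH4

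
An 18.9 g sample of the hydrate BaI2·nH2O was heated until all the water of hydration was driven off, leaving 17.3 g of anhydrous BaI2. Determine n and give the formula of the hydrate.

Mass of water lost = 18.9 − 17.3 = 1.6 g → 1.6 / 18.02 = 0.08879 mol H2O
Molar mass of BaI2 = 391.13 g/mol → mol BaI2 = 17.3 / 391.13 = 0.04423
n = 0.08879 / 0.04423 = 2.01 ≈ 2 → BaI2·2H2O

BaI2·2H2O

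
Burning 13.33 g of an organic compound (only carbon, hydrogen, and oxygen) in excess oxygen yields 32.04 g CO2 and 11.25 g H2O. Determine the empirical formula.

mol C = 32.04 / 44.01 = 0.7280; mass C = 0.7280 × 12.01 = 8.743 g
mol H = 2 × (11.25 / 18.02) = 1.249; mass H = 1.249 × 1.008 = 1.259 g
mass O = 13.33 − (10.00) = 3.328 g → mol O = 0.2080
Divide by the smallest (0.208 mol O): C 3.500, H 6.003, O 1.000
Multiply by 2: C 7.00, H 12.01, O 2.00 → C7H12O2

C7H12O2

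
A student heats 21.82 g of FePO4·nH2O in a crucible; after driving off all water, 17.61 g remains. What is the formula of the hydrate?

FePO4·2H2O

Mass of water lost = 21.82 − 17.61 = 4.21 g → 4.21 / 18.02 = 0.2336 mol H2O
Molar mass of FePO4 = 150.82 g/mol → mol FePO4 = 17.61 / 150.82 = 0.1168
n = 0.2336 / 0.1168 = 2.00 ≈ 2 → FePO4·2H2O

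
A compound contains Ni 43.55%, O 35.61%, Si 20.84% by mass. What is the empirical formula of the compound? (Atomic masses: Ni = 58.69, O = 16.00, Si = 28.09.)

NiO3Si

Assume 100 g: 43.55 g Ni, 35.61 g O, 20.84 g Si.
Ni: 43.55 g ÷ 58.69 g/mol = 0.742 mol
O: 35.61 g ÷ 16.00 g/mol = 2.226 mol
Si: 20.84 g ÷ 28.09 g/mol = 0.7419 mol
Ratios (÷ 0.7419): Ni 1.000, O 3.000, Si 1.000
Ratio ≈ 1:3:1, so the empirical formula is NiO3Si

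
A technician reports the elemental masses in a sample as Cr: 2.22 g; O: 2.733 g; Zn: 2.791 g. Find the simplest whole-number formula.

CrO4Zn

n(Cr) = 2.22/52.00 = 0.04269, n(O) = 2.733/16.00 = 0.1708, n(Zn) = 2.791/65.38 = 0.04269
Smallest is Zn at 0.04269 mol; normalising gives Cr 1.000, O 4.001, Zn 1.000
≈ 1:4:1 → CrO4Zn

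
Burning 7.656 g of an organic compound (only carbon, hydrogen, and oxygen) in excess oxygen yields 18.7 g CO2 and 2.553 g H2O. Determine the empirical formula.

mol C = 18.7 / 44.01 = 0.4249; mass C = 0.4249 × 12.01 = 5.103 g
mol H = 2 × (2.553 / 18.02) = 0.2834; mass H = 0.2834 × 1.008 = 0.2856 g
mass O = 7.656 − (5.389) = 2.267 g → mol O = 0.1417
Ratios (÷ 0.1417): C 2.998, H 2.000, O 1.000
→ C3H2O

C3H2O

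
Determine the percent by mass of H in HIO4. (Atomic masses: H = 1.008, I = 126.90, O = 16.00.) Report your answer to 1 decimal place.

Molar mass = 1(1.008) + 1(126.90) + 4(16.00) = 191.908 g/mol
Mass of H per mole = 1 × 1.008 = 1.008 g
% H = 1.008 / 191.908 × 100 = 0.5%

0.5%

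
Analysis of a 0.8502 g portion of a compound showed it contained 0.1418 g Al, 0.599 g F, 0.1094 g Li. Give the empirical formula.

AlF6Li3

Al: 0.1418 g ÷ 26.98 g/mol = 0.005256 mol
F: 0.599 g ÷ 19.00 g/mol = 0.03153 mol
Li: 0.1094 g ÷ 6.94 g/mol = 0.01576 mol
Smallest is Al at 0.005256 mol; normalising gives Al 1.000, F 5.998, Li 2.999
Ratio ≈ 1:6:3, so the empirical formula is AlF6Li3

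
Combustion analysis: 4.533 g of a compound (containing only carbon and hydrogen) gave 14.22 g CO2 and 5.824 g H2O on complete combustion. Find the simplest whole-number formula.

mol C = 14.22 / 44.01 = 0.3231; mass C = 0.3231 × 12.01 = 3.881 g
mol H = 2 × (5.824 / 18.02) = 0.6464; mass H = 0.6464 × 1.008 = 0.6516 g
Ratios (÷ 0.3231): C 1.000, H 2.001
≈ 1:2 → CH2

CH2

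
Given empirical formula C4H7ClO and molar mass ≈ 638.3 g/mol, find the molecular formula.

Empirical-formula mass = 106.55 g/mol
n = 638.3 / 106.55 = 5.99 ≈ 6
Molecular formula = (C4H7ClO)6 = C24H42Cl6O6

C24H42Cl6O6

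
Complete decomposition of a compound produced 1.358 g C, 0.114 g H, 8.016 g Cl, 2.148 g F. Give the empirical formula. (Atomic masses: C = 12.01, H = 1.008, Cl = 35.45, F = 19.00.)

C: 1.358 g ÷ 12.01 g/mol = 0.1131 mol
H: 0.114 g ÷ 1.008 g/mol = 0.1131 mol
Cl: 8.016 g ÷ 35.45 g/mol = 0.2261 mol
F: 2.148 g ÷ 19.00 g/mol = 0.1131 mol
Divide by the smallest (0.1131 mol F): C 1.000, H 1.000, Cl 2.000, F 1.000
→ CHCl2F

CHCl2F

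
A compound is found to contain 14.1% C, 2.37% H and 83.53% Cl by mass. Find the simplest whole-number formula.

Assume 100 g: 14.1 g C, 2.37 g H, 83.53 g Cl.
C: 14.1 g ÷ 12.01 g/mol = 1.174 mol
H: 2.37 g ÷ 1.008 g/mol = 2.351 mol
Cl: 83.53 g ÷ 35.45 g/mol = 2.356 mol
Ratios (÷ 1.174): C 1.000, H 2.003, Cl 2.007
Ratio ≈ 1:2:2, so the empirical formula is CH2Cl2

CH2Cl2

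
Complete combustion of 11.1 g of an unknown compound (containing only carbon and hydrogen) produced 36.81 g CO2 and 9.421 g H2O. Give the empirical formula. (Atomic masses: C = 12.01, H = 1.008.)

mol C = 36.81 / 44.01 = 0.8364; mass C = 0.8364 × 12.01 = 10.05 g
mol H = 2 × (9.421 / 18.02) = 1.046; mass H = 1.046 × 1.008 = 1.054 g
Ratios (÷ 0.8364): C 1.000, H 1.250
×4: C 4.00, H 5.00 → C4H5

C4H5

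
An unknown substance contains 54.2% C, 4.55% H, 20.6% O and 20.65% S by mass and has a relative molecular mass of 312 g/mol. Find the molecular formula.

C14H14O4S2

Assume 100 g: 54.2 g C, 4.55 g H, 20.6 g O, 20.65 g S.
n(C) = 54.2/12.01 = 4.513, n(H) = 4.55/1.008 = 4.514, n(O) = 20.6/16.00 = 1.288, n(S) = 20.65/32.07 = 0.6439
Ratios (÷ 0.6439): C 7.009, H 7.010, O 2.000, S 1.000
Ratio ≈ 7:7:2:1, so the empirical formula is C7H7O2S
Empirical-formula mass = 155.20 g/mol
n = 312 / 155.20 = 2.01 ≈ 2
Molecular formula = (C7H7O2S)×2 = C14H14O4S2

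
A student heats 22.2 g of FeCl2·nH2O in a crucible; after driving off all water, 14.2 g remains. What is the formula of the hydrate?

FeCl2·4H2O

Mass of water lost = 22.2 − 14.2 = 8 g → 8 / 18.02 = 0.444 mol H2O
Molar mass of FeCl2 = 126.75 g/mol → mol FeCl2 = 14.2 / 126.75 = 0.112
n = 0.444 / 0.112 = 3.96 ≈ 4 → FeCl2·4H2O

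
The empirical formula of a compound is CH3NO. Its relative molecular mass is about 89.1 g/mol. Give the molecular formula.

C2H6N2O2

Empirical-formula mass = 45.04 g/mol
n = 89.1 / 45.04 = 1.98 ≈ 2
Molecular formula = (CH3NO)2 = C2H6N2O2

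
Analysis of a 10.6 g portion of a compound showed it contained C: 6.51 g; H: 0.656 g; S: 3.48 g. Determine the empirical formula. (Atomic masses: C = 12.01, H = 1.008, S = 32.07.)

C5H6S

n(C) = 6.51/12.01 = 0.542, n(H) = 0.656/1.008 = 0.6508, n(S) = 3.48/32.07 = 0.1085
Smallest is S at 0.1085 mol; normalising gives C 4.995, H 5.997, S 1.000
→ C5H6S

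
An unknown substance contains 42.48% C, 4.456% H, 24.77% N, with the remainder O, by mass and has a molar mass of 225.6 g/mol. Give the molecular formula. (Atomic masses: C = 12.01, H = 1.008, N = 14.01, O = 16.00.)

C8H10N4O4

Assume 100 g: 42.48 g C, 4.456 g H, 24.77 g N, 28.294 g O.
n(C) = 42.48/12.01 = 3.537, n(H) = 4.456/1.008 = 4.421, n(N) = 24.77/14.01 = 1.768, n(O) = 28.294/16.00 = 1.768
Smallest is N at 1.768 mol; normalising gives C 2.001, H 2.500, N 1.000, O 1.000
Scaling by 2: C 4.00, H 5.00, N 2.00, O 2.00 → C4H5N2O2
Empirical-formula mass = 113.10 g/mol
n = 225.6 / 113.10 = 1.99 ≈ 2
Molecular formula = (C4H5N2O2)×2 = C8H10N4O4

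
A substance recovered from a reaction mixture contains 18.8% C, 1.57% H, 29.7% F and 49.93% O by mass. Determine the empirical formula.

Assume 100 g: 18.8 g C, 1.57 g H, 29.7 g F, 49.93 g O.
Moles — C: 18.8 / 12.01 = 1.565 mol; H: 1.57 / 1.008 = 1.558 mol; F: 29.7 / 19.00 = 1.563 mol; O: 49.93 / 16.00 = 3.121 mol
Ratios (÷ 1.558): C 1.005, H 1.000, F 1.004, O 2.004
≈ 1:1:1:2 → CHFO2

CHFO2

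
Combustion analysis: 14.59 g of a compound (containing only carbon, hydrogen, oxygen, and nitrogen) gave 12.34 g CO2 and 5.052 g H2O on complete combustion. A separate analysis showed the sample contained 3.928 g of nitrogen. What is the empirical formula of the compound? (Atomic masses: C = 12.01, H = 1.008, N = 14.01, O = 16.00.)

mol C = 12.34 / 44.01 = 0.2804; mass C = 0.2804 × 12.01 = 3.367 g
mol H = 2 × (5.052 / 18.02) = 0.5607; mass H = 0.5607 × 1.008 = 0.5652 g
mol N = 3.928 / 14.01 = 0.2804
mass O = 14.59 − (7.861) = 6.729 g → mol O = 0.4206
Divide by the smallest (0.2804 mol N): C 1.000, H 2.000, N 1.000, O 1.500
Multiply by 2: C 2.00, H 4.00, N 2.00, O 3.00 → C2H4N2O3

C2H4N2O3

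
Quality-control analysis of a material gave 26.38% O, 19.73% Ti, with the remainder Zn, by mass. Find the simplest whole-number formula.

Assume 100 g: 26.38 g O, 19.73 g Ti, 53.89 g Zn.
Moles — O: 26.38 / 16.00 = 1.649 mol; Ti: 19.73 / 47.87 = 0.4122 mol; Zn: 53.89 / 65.38 = 0.8243 mol
Smallest is Ti at 0.4122 mol; normalising gives O 4.000, Ti 1.000, Zn 2.000
Ratio ≈ 4:1:2, so the empirical formula is O4TiZn2

O4TiZn2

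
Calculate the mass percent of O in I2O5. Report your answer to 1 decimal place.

Molar mass = 2(126.90) + 5(16.00) = 333.800 g/mol
Mass of O per mole = 5 × 16.00 = 80.000 g
% O = 80.000 / 333.800 × 100 = 24.0%

24.0%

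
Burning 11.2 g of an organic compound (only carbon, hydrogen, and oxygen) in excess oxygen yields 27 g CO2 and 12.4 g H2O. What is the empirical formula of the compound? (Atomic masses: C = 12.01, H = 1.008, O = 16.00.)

mol C = 27 / 44.01 = 0.6135; mass C = 0.6135 × 12.01 = 7.368 g
mol H = 2 × (12.4 / 18.02) = 1.376; mass H = 1.376 × 1.008 = 1.387 g
mass O = 11.2 − (8.755) = 2.445 g → mol O = 0.1528
Smallest is O at 0.1528 mol; normalising gives C 4.015, H 9.007, O 1.000
≈ 4:9:1 → C4H9O

C4H9O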